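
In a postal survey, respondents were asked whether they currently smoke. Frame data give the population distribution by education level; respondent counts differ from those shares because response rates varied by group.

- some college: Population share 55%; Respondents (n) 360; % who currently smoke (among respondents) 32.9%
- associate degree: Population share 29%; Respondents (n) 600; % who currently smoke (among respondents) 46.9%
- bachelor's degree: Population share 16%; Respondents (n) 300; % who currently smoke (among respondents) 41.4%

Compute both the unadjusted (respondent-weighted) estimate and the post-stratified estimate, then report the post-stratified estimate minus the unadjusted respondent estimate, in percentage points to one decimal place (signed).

-3.3 percentage points

Without adjustment, the pooled respondent share is:
  (360/1260)×32.9 + (600/1260)×46.9 + (300/1260)×41.4 = 41.5905%
Post-stratified estimate weights by population shares:
  0.55×32.9 + 0.29×46.9 + 0.16×41.4 = 38.32%
Difference = 38.32 − 41.5905 = -3.2705 pp.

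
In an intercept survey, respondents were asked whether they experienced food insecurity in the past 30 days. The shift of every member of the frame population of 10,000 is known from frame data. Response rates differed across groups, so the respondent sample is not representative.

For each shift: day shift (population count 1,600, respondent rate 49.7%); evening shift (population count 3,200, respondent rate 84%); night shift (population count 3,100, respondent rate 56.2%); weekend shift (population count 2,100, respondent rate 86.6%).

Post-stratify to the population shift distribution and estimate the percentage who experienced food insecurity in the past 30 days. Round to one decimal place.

70.4%

Reweight to the known shift distribution:
  day shift: (1,600/10,000) × 49.7 = 7.952
  evening shift: (3,200/10,000) × 84 = 26.88
  night shift: (3,100/10,000) × 56.2 = 17.422
  weekend shift: (2,100/10,000) × 86.6 = 18.186
Post-stratified estimate = 70.44 → 70.4%.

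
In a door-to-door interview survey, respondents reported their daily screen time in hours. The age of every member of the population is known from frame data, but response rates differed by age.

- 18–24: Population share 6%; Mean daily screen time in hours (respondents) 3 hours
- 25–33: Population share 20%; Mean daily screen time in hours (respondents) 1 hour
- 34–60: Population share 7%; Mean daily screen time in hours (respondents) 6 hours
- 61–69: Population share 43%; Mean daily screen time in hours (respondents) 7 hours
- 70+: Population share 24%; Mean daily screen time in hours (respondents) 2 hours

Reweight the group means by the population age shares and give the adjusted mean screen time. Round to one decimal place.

Each cell contributes population-share × respondent value:
  18–24: 0.06 × 3 = 0.18
  25–33: 0.2 × 1 = 0.2
  34–60: 0.07 × 6 = 0.42
  61–69: 0.43 × 7 = 3.01
  70+: 0.24 × 2 = 0.48
Post-stratified estimate = 4.29 → 4.3.

4.3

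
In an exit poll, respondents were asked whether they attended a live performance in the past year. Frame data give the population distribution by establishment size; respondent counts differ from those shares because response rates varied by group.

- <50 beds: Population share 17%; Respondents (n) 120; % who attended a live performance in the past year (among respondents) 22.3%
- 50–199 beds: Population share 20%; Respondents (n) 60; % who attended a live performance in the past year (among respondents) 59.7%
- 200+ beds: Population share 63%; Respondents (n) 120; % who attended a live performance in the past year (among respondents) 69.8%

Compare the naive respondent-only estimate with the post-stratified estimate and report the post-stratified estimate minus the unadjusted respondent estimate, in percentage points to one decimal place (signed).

+10.9 percentage points

Unadjusted (pooled respondent) estimate weights by respondent counts:
  (120/300)×22.3 + (60/300)×59.7 + (120/300)×69.8 = 48.78%
Post-stratified estimate weights by population shares:
  0.17×22.3 + 0.2×59.7 + 0.63×69.8 = 59.705%
Difference = 59.705 − 48.78 = 10.925 pp.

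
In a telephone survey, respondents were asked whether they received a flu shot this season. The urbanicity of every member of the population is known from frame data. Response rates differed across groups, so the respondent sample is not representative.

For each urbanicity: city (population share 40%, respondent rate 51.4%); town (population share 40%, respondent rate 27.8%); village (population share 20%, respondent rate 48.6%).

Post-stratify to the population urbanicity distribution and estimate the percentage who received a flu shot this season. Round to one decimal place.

41.4%

Post-stratification weights by population share, not respondent share:
  city: 0.4 × 51.4 = 20.56
  town: 0.4 × 27.8 = 11.12
  village: 0.2 × 48.6 = 9.72
Post-stratified estimate = 41.4 → 41.4%.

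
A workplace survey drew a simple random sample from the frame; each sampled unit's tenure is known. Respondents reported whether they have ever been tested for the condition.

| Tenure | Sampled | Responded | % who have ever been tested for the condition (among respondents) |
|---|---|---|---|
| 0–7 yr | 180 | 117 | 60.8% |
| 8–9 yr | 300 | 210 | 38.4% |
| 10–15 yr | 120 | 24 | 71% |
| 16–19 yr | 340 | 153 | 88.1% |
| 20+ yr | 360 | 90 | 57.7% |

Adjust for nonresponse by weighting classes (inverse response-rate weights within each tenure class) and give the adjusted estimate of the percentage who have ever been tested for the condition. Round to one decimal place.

Class response rates: 0–7 yr 117/180 = 65%, 8–9 yr 210/300 = 70%, 10–15 yr 24/120 = 20%, 16–19 yr 153/340 = 45%, 20+ yr 90/360 = 25%.
Each respondent's weight = sampled/responded in their class; summing within a class gives n_sampled, so:
  0–7 yr: 180 × 60.8 = 10,944
  8–9 yr: 300 × 38.4 = 11,520
  10–15 yr: 120 × 71 = 8520
  16–19 yr: 340 × 88.1 = 29954
  20+ yr: 360 × 57.7 = 20,772
Adjusted estimate = 81,710 / 1,300 = 62.8538 → 62.9%.

62.9%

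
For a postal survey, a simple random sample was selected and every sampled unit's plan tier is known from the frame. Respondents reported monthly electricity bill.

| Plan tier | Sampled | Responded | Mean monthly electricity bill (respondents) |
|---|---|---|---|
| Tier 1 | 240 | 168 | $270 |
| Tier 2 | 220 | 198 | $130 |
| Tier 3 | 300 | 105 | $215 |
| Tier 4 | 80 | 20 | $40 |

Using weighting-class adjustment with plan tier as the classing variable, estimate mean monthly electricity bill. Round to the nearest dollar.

Response rates by class: Tier 1 168/240 = 70%, Tier 2 198/220 = 90%, Tier 3 105/300 = 35%, Tier 4 20/80 = 25%.
Inverse-response-rate weighting restores each class to its sampled count, so class totals weight by n_sampled:
  Tier 1: 240 × 270 = 64,800
  Tier 2: 220 × 130 = 28,600
  Tier 3: 300 × 215 = 64,500
  Tier 4: 80 × 40 = 3200
Adjusted estimate = 161,100 / 840 = 191.786 → $192.

$192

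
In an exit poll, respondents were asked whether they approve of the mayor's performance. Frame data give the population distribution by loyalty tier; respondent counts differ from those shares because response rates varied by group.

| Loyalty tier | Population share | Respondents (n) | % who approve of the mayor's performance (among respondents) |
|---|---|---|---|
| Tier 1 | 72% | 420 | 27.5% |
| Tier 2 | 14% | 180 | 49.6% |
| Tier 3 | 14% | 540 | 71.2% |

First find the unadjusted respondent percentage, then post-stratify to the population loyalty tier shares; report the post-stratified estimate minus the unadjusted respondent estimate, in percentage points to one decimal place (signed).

Without adjustment, the pooled respondent share is:
  (420/1140)×27.5 + (180/1140)×49.6 + (540/1140)×71.2 = 51.6895%
Post-stratified estimate weights by population shares:
  0.72×27.5 + 0.14×49.6 + 0.14×71.2 = 36.712%
Difference = 36.712 − 51.6895 = -14.9775 pp.

-15.0 percentage points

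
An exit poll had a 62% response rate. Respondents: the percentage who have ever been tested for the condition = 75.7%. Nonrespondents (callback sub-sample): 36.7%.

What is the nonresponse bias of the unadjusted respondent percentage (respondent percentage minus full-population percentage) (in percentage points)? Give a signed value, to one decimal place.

+14.8 percentage points

Nonresponse fraction = 1 − 0.62 = 0.38.
Bias = (nonresponse fraction) × (respondent percentage − nonrespondent percentage)
     = 0.38 × (75.7 − 36.7) = 0.38 × 39 = 14.82.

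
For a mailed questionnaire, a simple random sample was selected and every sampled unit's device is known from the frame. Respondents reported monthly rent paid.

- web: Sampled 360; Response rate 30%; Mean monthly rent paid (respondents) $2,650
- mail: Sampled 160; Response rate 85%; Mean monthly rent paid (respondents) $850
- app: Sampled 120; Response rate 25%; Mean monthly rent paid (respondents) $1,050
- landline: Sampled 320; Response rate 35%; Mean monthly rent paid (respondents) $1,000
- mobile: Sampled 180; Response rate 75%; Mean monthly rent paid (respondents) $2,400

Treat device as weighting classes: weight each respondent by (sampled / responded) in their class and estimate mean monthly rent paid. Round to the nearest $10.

$1,730

Each respondent's weight = sampled/responded in their class; summing within a class gives n_sampled, so:
  web: 360 × 2650 = 954,000
  mail: 160 × 850 = 136,000
  app: 120 × 1050 = 126,000
  landline: 320 × 1000 = 320,000
  mobile: 180 × 2400 = 432,000
Adjusted estimate = 1,968,000 / 1,140 = 1726.32 → $1,730.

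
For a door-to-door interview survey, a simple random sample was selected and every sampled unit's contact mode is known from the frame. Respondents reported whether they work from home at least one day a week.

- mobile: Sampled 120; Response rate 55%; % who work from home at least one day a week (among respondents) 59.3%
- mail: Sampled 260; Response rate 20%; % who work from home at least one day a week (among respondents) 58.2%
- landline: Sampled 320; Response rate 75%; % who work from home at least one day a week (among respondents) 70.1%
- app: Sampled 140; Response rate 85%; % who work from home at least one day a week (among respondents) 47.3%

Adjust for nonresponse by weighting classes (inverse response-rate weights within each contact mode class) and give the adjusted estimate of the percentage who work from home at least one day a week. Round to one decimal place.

Each respondent's weight = sampled/responded in their class; summing within a class gives n_sampled, so:
  mobile: 120 × 59.3 = 7116
  mail: 260 × 58.2 = 15,132
  landline: 320 × 70.1 = 22,432
  app: 140 × 47.3 = 6622
Adjusted estimate = 51,302 / 840 = 61.0738 → 61.1%.

61.1%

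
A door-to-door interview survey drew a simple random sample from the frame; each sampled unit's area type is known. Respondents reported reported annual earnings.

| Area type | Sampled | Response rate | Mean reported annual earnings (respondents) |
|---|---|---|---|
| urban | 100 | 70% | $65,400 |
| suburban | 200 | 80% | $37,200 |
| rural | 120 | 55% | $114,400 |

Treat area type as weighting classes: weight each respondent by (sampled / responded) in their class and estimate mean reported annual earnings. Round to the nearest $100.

With weight = n_sampled/n_responded per class, the weighted class total is n_sampled:
  urban: 100 × 65,400 = 6,540,000
  suburban: 200 × 37,200 = 7,440,000
  rural: 120 × 114,400 = 13,728,000
Adjusted estimate = 27,708,000 / 420 = 65971.4 → $66,000.

$66,000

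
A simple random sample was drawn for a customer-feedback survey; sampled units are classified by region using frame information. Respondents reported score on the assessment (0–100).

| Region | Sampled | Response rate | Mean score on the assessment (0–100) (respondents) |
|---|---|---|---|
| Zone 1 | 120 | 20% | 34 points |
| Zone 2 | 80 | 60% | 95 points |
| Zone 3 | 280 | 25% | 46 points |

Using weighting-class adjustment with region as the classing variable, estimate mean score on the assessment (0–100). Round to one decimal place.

51.2

Each respondent's weight = sampled/responded in their class; summing within a class gives n_sampled, so:
  Zone 1: 120 × 34 = 4080
  Zone 2: 80 × 95 = 7600
  Zone 3: 280 × 46 = 12,880
Adjusted estimate = 24,560 / 480 = 51.1667 → 51.2.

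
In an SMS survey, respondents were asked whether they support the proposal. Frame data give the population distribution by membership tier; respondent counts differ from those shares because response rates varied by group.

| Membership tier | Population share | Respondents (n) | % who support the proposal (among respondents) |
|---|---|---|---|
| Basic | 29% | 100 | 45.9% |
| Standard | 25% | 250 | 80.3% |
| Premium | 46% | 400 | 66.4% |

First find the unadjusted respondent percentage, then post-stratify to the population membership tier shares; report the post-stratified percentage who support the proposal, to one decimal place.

Naive respondent-only estimate (weights = respondent counts):
  (100/750)×45.9 + (250/750)×80.3 + (400/750)×66.4 = 68.3%
Reweighting by population membership tier shares:
  0.29×45.9 + 0.25×80.3 + 0.46×66.4 = 63.93%

63.9%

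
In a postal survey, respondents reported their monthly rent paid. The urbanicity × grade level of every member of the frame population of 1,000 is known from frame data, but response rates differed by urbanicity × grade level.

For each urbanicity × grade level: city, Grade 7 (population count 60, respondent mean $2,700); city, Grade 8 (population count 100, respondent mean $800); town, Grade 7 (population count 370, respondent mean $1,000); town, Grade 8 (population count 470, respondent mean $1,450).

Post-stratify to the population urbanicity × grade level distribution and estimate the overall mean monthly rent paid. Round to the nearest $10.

Weight each group's respondent value by its population share:
  city, Grade 7: (60/1,000) × 2700 = 162
  city, Grade 8: (100/1,000) × 800 = 80
  town, Grade 7: (370/1,000) × 1000 = 370
  town, Grade 8: (470/1,000) × 1450 = 681.5
Post-stratified estimate = 1293.5 → $1,290.

$1,290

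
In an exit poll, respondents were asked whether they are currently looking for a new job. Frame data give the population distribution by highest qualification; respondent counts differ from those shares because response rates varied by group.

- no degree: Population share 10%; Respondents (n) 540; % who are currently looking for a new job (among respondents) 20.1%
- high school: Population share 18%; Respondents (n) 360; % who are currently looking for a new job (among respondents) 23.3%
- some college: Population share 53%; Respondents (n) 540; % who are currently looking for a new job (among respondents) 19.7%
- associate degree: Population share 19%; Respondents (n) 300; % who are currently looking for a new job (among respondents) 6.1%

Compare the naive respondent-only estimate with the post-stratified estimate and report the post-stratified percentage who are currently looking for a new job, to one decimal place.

Unadjusted (pooled respondent) estimate weights by respondent counts:
  (540/1740)×20.1 + (360/1740)×23.3 + (540/1740)×19.7 + (300/1740)×6.1 = 18.2241%
Post-stratifying to population shares instead:
  0.1×20.1 + 0.18×23.3 + 0.53×19.7 + 0.19×6.1 = 17.804%

17.8%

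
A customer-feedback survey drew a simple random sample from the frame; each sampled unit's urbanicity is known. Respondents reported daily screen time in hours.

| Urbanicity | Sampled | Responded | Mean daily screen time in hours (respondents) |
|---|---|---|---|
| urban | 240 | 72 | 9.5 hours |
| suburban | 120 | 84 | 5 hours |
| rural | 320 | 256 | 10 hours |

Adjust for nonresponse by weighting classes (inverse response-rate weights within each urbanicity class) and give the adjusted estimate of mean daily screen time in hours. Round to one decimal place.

8.9

Response rates by class: urban 72/240 = 30%, suburban 84/120 = 70%, rural 256/320 = 80%.
Each respondent's weight = sampled/responded in their class; summing within a class gives n_sampled, so:
  urban: 240 × 9.5 = 2280
  suburban: 120 × 5 = 600
  rural: 320 × 10 = 3200
Adjusted estimate = 6080 / 680 = 8.94118 → 8.9.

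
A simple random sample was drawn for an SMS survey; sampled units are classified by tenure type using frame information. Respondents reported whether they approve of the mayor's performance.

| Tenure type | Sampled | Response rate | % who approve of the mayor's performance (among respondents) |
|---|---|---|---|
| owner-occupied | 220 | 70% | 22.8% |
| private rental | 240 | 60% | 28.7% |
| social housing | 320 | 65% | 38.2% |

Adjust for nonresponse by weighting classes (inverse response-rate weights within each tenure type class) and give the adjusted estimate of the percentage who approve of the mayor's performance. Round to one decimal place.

30.9%

With weight = n_sampled/n_responded per class, the weighted class total is n_sampled:
  owner-occupied: 220 × 22.8 = 5016
  private rental: 240 × 28.7 = 6888
  social housing: 320 × 38.2 = 12,224
Adjusted estimate = 24,128 / 780 = 30.9333 → 30.9%.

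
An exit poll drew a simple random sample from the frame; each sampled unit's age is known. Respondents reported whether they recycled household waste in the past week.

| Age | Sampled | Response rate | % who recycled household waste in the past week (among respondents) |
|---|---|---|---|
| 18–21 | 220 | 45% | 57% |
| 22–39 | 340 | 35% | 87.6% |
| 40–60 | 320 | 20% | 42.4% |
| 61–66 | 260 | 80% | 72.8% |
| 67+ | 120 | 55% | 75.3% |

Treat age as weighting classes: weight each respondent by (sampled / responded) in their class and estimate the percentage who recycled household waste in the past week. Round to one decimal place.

66.6%

Inverse-response-rate weighting restores each class to its sampled count, so class totals weight by n_sampled:
  18–21: 220 × 57 = 12,540
  22–39: 340 × 87.6 = 29784
  40–60: 320 × 42.4 = 13,568
  61–66: 260 × 72.8 = 18,928
  67+: 120 × 75.3 = 9036
Adjusted estimate = 83,856 / 1,260 = 66.5524 → 66.6%.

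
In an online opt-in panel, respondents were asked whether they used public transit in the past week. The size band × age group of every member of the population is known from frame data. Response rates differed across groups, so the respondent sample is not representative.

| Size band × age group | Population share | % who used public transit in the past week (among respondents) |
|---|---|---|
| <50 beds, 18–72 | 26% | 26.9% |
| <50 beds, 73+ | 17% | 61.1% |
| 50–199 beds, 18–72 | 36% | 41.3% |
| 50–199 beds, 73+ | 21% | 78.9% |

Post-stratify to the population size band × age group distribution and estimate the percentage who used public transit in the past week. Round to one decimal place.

Post-stratification weights by population share, not respondent share:
  <50 beds, 18–72: 0.26 × 26.9 = 6.994
  <50 beds, 73+: 0.17 × 61.1 = 10.387
  50–199 beds, 18–72: 0.36 × 41.3 = 14.868
  50–199 beds, 73+: 0.21 × 78.9 = 16.569
Post-stratified estimate = 48.818 → 48.8%.

48.8%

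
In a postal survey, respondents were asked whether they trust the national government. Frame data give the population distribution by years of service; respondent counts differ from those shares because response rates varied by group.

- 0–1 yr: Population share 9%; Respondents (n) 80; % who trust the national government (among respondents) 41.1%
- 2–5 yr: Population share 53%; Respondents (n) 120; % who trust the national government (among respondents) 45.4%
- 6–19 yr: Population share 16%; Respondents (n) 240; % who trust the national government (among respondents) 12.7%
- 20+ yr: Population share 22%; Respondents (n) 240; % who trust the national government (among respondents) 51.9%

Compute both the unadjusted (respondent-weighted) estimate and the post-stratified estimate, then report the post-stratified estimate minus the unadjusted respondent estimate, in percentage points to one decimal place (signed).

Unadjusted (pooled respondent) estimate weights by respondent counts:
  (80/680)×41.1 + (120/680)×45.4 + (240/680)×12.7 + (240/680)×51.9 = 35.6471%
Reweighting by population years of service shares:
  0.09×41.1 + 0.53×45.4 + 0.16×12.7 + 0.22×51.9 = 41.211%
Difference = 41.211 − 35.6471 = 5.5639 pp.

+5.6 percentage points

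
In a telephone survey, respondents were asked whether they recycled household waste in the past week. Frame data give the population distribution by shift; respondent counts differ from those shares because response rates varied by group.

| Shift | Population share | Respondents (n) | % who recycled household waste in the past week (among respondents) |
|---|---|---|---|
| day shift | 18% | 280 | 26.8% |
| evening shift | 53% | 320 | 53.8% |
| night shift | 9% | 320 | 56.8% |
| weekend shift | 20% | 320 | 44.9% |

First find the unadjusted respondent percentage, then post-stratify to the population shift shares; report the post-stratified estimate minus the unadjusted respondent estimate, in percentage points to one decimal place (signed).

+1.2 percentage points

Without adjustment, the pooled respondent share is:
  (280/1240)×26.8 + (320/1240)×53.8 + (320/1240)×56.8 + (320/1240)×44.9 = 46.1806%
Reweighting by population shift shares:
  0.18×26.8 + 0.53×53.8 + 0.09×56.8 + 0.2×44.9 = 47.43%
Difference = 47.43 − 46.1806 = 1.2494 pp.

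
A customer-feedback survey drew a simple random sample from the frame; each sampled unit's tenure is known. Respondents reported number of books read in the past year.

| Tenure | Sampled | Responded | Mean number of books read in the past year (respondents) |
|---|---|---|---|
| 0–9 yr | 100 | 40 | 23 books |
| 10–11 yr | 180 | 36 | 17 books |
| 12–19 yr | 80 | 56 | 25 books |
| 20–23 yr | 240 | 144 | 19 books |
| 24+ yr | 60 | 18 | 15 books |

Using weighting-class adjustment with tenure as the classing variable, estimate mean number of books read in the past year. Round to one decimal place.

Class response rates: 0–9 yr 40/100 = 40%, 10–11 yr 36/180 = 20%, 12–19 yr 56/80 = 70%, 20–23 yr 144/240 = 60%, 24+ yr 18/60 = 30%.
Each respondent's weight = sampled/responded in their class; summing within a class gives n_sampled, so:
  0–9 yr: 100 × 23 = 2300
  10–11 yr: 180 × 17 = 3060
  12–19 yr: 80 × 25 = 2000
  20–23 yr: 240 × 19 = 4560
  24+ yr: 60 × 15 = 900
Adjusted estimate = 12,820 / 660 = 19.4242 → 19.4.

19.4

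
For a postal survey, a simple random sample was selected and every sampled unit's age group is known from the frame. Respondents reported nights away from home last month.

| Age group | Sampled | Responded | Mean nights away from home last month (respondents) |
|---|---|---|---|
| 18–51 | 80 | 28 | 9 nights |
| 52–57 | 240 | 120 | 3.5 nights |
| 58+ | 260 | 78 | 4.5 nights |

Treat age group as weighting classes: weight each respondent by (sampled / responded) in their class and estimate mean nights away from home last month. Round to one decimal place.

Class response rates: 18–51 28/80 = 35%, 52–57 120/240 = 50%, 58+ 78/260 = 30%.
Inverse-response-rate weighting restores each class to its sampled count, so class totals weight by n_sampled:
  18–51: 80 × 9 = 720
  52–57: 240 × 3.5 = 840
  58+: 260 × 4.5 = 1170
Adjusted estimate = 2730 / 580 = 4.7069 → 4.7.

4.7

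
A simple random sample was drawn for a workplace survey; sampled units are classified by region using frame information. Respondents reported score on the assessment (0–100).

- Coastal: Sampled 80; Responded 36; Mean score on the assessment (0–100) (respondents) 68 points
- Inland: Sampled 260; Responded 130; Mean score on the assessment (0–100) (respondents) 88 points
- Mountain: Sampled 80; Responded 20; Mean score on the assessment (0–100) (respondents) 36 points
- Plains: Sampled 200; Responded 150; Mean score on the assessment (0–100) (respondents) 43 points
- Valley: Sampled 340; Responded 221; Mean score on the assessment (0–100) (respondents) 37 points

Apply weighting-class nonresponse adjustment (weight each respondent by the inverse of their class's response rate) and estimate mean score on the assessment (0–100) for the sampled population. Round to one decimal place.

Class response rates: Coastal 36/80 = 45%, Inland 130/260 = 50%, Mountain 20/80 = 25%, Plains 150/200 = 75%, Valley 221/340 = 65%.
Inverse-response-rate weighting restores each class to its sampled count, so class totals weight by n_sampled:
  Coastal: 80 × 68 = 5440
  Inland: 260 × 88 = 22,880
  Mountain: 80 × 36 = 2880
  Plains: 200 × 43 = 8600
  Valley: 340 × 37 = 12,580
Adjusted estimate = 52,380 / 960 = 54.5625 → 54.6.

54.6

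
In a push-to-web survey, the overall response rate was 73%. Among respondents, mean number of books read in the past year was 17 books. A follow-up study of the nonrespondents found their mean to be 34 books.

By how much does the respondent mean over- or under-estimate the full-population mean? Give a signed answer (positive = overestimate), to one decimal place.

-4.6

Nonresponse fraction = 1 − 0.73 = 0.27.
Bias = (nonresponse fraction) × (respondent mean − nonrespondent mean)
     = 0.27 × (17 − 34) = 0.27 × -17 = -4.59.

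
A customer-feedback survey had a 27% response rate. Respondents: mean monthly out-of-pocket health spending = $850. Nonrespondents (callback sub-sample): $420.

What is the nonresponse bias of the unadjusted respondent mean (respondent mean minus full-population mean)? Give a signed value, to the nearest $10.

Nonresponse fraction = 1 − 0.27 = 0.73.
Bias = (nonresponse fraction) × (respondent mean − nonrespondent mean)
     = 0.73 × (850 − 420) = 0.73 × 430 = 313.9.

+$310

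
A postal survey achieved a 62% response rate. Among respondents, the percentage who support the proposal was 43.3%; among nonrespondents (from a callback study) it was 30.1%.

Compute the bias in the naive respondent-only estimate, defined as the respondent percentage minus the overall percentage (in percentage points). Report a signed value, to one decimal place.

+5.0 percentage points

Nonresponse fraction = 1 − 0.62 = 0.38.
Bias = (nonresponse fraction) × (respondent percentage − nonrespondent percentage)
     = 0.38 × (43.3 − 30.1) = 0.38 × 13.2 = 5.016.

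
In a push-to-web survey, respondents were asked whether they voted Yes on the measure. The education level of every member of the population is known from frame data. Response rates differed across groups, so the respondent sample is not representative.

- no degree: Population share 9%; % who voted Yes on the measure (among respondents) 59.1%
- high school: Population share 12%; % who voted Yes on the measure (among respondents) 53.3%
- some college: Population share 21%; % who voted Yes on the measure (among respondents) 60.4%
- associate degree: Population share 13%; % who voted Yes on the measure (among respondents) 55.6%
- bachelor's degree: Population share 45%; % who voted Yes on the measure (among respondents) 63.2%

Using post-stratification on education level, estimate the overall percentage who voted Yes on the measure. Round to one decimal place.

Weight each group's respondent value by its population share:
  no degree: 0.09 × 59.1 = 5.319
  high school: 0.12 × 53.3 = 6.396
  some college: 0.21 × 60.4 = 12.684
  associate degree: 0.13 × 55.6 = 7.228
  bachelor's degree: 0.45 × 63.2 = 28.44
Post-stratified estimate = 60.067 → 60.1%.

60.1%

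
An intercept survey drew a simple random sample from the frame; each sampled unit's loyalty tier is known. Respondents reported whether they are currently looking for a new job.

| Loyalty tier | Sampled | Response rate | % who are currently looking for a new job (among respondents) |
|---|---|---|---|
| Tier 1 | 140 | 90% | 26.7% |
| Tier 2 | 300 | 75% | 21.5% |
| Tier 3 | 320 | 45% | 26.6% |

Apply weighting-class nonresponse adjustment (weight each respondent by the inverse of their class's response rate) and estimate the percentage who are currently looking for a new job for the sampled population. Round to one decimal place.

24.6%

Weighting each respondent by the inverse class response rate inflates each class back to its sampled size, so the class weight is n_sampled:
  Tier 1: 140 × 26.7 = 3738
  Tier 2: 300 × 21.5 = 6450
  Tier 3: 320 × 26.6 = 8512
Adjusted estimate = 18,700 / 760 = 24.6053 → 24.6%.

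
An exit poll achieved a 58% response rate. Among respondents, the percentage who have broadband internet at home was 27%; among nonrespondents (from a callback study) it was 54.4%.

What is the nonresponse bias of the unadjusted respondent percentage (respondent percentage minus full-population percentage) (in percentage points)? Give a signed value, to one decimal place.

-11.5 percentage points

Nonresponse fraction = 1 − 0.58 = 0.42.
Bias = (nonresponse fraction) × (respondent percentage − nonrespondent percentage)
     = 0.42 × (27 − 54.4) = 0.42 × -27.4 = -11.508.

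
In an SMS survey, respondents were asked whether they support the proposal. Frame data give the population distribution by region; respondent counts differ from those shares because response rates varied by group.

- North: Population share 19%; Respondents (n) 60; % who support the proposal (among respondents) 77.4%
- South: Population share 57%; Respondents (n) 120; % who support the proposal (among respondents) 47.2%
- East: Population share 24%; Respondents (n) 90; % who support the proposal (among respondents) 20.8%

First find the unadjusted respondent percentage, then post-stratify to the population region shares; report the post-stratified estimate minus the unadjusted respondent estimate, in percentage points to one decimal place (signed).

+1.5 percentage points

Unadjusted (pooled respondent) estimate weights by respondent counts:
  (60/270)×77.4 + (120/270)×47.2 + (90/270)×20.8 = 45.1111%
Reweighting by population region shares:
  0.19×77.4 + 0.57×47.2 + 0.24×20.8 = 46.602%
Difference = 46.602 − 45.1111 = 1.4909 pp.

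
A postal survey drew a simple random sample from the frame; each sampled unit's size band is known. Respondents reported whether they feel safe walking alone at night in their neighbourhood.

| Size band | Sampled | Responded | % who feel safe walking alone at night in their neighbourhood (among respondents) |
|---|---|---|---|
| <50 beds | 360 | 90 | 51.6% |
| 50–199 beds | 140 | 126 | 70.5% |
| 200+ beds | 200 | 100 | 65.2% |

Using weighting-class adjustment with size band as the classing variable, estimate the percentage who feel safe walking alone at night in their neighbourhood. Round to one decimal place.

Class response rates: <50 beds 90/360 = 25%, 50–199 beds 126/140 = 90%, 200+ beds 100/200 = 50%.
Inverse-response-rate weighting restores each class to its sampled count, so class totals weight by n_sampled:
  <50 beds: 360 × 51.6 = 18,576
  50–199 beds: 140 × 70.5 = 9870
  200+ beds: 200 × 65.2 = 13,040
Adjusted estimate = 41,486 / 700 = 59.2657 → 59.3%.

59.3%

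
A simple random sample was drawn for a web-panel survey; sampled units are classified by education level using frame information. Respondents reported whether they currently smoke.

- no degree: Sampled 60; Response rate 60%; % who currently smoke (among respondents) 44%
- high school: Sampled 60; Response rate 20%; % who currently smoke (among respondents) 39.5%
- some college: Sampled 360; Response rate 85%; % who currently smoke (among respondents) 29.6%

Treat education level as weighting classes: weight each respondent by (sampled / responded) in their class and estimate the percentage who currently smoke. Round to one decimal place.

Each respondent's weight = sampled/responded in their class; summing within a class gives n_sampled, so:
  no degree: 60 × 44 = 2640
  high school: 60 × 39.5 = 2370
  some college: 360 × 29.6 = 10,656
Adjusted estimate = 15,666 / 480 = 32.6375 → 32.6%.

32.6%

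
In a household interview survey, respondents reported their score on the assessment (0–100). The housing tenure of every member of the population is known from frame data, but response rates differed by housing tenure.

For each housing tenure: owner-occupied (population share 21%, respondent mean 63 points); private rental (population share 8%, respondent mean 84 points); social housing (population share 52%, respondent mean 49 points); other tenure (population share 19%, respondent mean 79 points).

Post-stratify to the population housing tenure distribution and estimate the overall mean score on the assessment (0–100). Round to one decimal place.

60.4

Weight each group's respondent value by its population share:
  owner-occupied: 0.21 × 63 = 13.23
  private rental: 0.08 × 84 = 6.72
  social housing: 0.52 × 49 = 25.48
  other tenure: 0.19 × 79 = 15.01
Post-stratified estimate = 60.44 → 60.4.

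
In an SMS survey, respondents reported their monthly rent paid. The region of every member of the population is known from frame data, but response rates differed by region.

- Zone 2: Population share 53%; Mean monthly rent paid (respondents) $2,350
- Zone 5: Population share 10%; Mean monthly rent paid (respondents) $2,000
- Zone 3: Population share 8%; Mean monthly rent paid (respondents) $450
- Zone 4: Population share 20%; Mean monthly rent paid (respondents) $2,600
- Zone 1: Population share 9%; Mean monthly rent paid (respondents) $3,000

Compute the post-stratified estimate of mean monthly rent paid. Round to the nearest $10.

Each cell contributes population-share × respondent value:
  Zone 2: 0.53 × 2350 = 1245.5
  Zone 5: 0.1 × 2000 = 200
  Zone 3: 0.08 × 450 = 36
  Zone 4: 0.2 × 2600 = 520
  Zone 1: 0.09 × 3000 = 270
Post-stratified estimate = 2271.5 → $2,270.

$2,270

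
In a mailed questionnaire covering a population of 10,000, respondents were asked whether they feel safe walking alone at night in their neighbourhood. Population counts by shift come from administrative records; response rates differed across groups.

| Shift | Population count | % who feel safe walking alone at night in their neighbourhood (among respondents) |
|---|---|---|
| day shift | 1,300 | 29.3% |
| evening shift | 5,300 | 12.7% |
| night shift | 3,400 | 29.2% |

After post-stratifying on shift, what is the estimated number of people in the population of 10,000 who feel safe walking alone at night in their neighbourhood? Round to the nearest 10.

Each cell contributes its population count × the respondent rate:
  day shift: 1,300 × 29.3% = 380.9
  evening shift: 5,300 × 12.7% = 673.1
  night shift: 3,400 × 29.2% = 992.8
Estimated total = 2046.8 → 2,050.

2,050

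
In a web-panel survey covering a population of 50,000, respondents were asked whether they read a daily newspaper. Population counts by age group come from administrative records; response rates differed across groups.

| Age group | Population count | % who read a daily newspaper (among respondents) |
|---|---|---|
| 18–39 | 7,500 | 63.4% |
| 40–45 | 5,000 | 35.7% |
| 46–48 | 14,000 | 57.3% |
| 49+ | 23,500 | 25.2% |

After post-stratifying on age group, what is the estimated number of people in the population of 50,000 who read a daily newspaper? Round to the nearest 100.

Each cell contributes its population count × the respondent rate:
  18–39: 7,500 × 63.4% = 4755
  40–45: 5,000 × 35.7% = 1785
  46–48: 14,000 × 57.3% = 8022
  49+: 23,500 × 25.2% = 5922
Estimated total = 20,484 → 20,500.

20,500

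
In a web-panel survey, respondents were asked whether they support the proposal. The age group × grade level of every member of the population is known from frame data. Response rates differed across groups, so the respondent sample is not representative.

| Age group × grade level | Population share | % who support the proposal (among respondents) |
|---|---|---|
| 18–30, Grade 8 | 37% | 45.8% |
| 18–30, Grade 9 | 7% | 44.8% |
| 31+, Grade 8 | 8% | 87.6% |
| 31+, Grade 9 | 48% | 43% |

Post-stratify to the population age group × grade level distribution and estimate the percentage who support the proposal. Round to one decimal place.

Each cell contributes population-share × respondent value:
  18–30, Grade 8: 0.37 × 45.8 = 16.946
  18–30, Grade 9: 0.07 × 44.8 = 3.136
  31+, Grade 8: 0.08 × 87.6 = 7.008
  31+, Grade 9: 0.48 × 43 = 20.64
Post-stratified estimate = 47.73 → 47.7%.

47.7%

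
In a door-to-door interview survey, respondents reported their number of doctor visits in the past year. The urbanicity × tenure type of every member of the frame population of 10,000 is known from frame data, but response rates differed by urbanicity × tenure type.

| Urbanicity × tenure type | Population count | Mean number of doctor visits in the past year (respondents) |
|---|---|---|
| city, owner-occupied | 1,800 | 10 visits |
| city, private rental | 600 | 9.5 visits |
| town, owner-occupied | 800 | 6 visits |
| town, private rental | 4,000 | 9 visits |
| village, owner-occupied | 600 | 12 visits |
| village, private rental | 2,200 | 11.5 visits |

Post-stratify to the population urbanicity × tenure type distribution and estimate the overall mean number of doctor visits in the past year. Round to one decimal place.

9.7

Reweight to the known urbanicity × tenure type distribution:
  city, owner-occupied: (1,800/10,000) × 10 = 1.8
  city, private rental: (600/10,000) × 9.5 = 0.57
  town, owner-occupied: (800/10,000) × 6 = 0.48
  town, private rental: (4,000/10,000) × 9 = 3.6
  village, owner-occupied: (600/10,000) × 12 = 0.72
  village, private rental: (2,200/10,000) × 11.5 = 2.53
Post-stratified estimate = 9.7 → 9.7.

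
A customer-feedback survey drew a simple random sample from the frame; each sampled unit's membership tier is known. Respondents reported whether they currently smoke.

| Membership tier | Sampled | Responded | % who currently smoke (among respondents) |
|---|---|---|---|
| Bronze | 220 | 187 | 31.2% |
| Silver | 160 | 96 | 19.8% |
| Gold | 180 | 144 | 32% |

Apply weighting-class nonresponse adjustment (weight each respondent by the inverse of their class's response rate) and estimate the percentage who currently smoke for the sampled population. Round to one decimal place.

28.2%

Class response rates: Bronze 187/220 = 85%, Silver 96/160 = 60%, Gold 144/180 = 80%.
Inverse-response-rate weighting restores each class to its sampled count, so class totals weight by n_sampled:
  Bronze: 220 × 31.2 = 6864
  Silver: 160 × 19.8 = 3168
  Gold: 180 × 32 = 5760
Adjusted estimate = 15,792 / 560 = 28.2 → 28.2%.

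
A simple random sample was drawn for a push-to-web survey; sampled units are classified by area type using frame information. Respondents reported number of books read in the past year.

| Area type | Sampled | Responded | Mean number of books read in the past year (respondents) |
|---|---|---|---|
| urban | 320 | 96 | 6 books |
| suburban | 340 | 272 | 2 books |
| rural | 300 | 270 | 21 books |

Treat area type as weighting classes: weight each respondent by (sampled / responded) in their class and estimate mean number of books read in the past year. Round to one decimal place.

Class response rates: urban 96/320 = 30%, suburban 272/340 = 80%, rural 270/300 = 90%.
Inverse-response-rate weighting restores each class to its sampled count, so class totals weight by n_sampled:
  urban: 320 × 6 = 1920
  suburban: 340 × 2 = 680
  rural: 300 × 21 = 6300
Adjusted estimate = 8900 / 960 = 9.27083 → 9.3.

9.3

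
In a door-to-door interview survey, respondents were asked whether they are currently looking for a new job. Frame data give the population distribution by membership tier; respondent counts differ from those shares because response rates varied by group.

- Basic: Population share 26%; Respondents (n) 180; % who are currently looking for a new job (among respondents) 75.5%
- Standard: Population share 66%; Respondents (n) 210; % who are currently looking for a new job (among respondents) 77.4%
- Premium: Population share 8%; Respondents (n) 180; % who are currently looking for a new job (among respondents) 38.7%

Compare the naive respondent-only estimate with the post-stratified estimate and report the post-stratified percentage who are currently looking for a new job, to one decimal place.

73.8%

Naive respondent-only estimate (weights = respondent counts):
  (180/570)×75.5 + (210/570)×77.4 + (180/570)×38.7 = 64.5789%
Reweighting by population membership tier shares:
  0.26×75.5 + 0.66×77.4 + 0.08×38.7 = 73.81%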